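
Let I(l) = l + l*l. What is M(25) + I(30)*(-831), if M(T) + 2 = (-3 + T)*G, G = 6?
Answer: -772700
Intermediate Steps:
I(l) = l + l²
M(T) = -20 + 6*T (M(T) = -2 + (-3 + T)*6 = -2 + (-18 + 6*T) = -20 + 6*T)
M(25) + I(30)*(-831) = (-20 + 6*25) + (30*(1 + 30))*(-831) = (-20 + 150) + (30*31)*(-831) = 130 + 930*(-831) = 130 - 772830 = -772700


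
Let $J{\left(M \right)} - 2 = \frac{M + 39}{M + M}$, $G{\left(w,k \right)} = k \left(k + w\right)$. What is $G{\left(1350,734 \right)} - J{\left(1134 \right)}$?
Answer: $\frac{1156418033}{756} \approx 1.5297 \cdot 10^{6}$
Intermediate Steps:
$J{\left(M \right)} = 2 + \frac{39 + M}{2 M}$ ($J{\left(M \right)} = 2 + \frac{M + 39}{M + M} = 2 + \frac{39 + M}{2 M}$)
$G{\left(1350,734 \right)} - J{\left(1134 \right)} = 734 \left(734 + 1350\right) - \frac{39 + 5 \cdot 1134}{2 \cdot 1134} = 734 \cdot 2084 - \frac{1}{2} \cdot \frac{1}{1134} \left(39 + 5670\right) = 1529656 - \frac{1}{2} \cdot \frac{1}{1134} \cdot 5709 = 1529656 - \frac{1903}{756} = \frac{1156418033}{756}$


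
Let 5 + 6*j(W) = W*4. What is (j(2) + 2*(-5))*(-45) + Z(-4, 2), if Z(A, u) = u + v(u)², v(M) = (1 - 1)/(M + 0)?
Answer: 859/2 ≈ 429.50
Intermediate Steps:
v(M) = 0 (v(M) = 0/M = 0)
j(W) = -⅚ + 2*W/3 (j(W) = -⅚ + (W*4)/6 = -⅚ + (4*W)/6 = -⅚ + 2*W/3)
Z(A, u) = u (Z(A, u) = u + 0² = u + 0 = u)
(j(2) + 2*(-5))*(-45) + Z(-4, 2) = ((-⅚ + (⅔)*2) + 2*(-5))*(-45) + 2 = ((-⅚ + 4/3) - 10)*(-45) + 2 = (½ - 10)*(-45) + 2 = -19/2*(-45) + 2 = 855/2 + 2 = 859/2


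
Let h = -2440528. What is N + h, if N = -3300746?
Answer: -5741274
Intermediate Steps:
N + h = -3300746 - 2440528 = -5741274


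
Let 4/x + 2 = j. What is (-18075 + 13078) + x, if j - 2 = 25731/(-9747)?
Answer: -4763585/953 ≈ -4998.5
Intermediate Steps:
j = -231/361 (j = 2 + 25731/(-9747) = 2 + 25731*(-1/9747) = 2 - 953/361 = -231/361 ≈ -0.63989)
x = -1444/953 (x = 4/(-2 - 231/361) = 4/(-953/361) = 4*(-361/953) = -1444/953 ≈ -1.5152)
(-18075 + 13078) + x = (-18075 + 13078) - 1444/953 = -4997 - 1444/953 = -4763585/953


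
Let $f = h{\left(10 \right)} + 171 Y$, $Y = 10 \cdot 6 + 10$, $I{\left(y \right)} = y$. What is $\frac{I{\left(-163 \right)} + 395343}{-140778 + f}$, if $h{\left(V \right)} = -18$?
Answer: $- \frac{197590}{64413} \approx -3.0675$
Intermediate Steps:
$Y = 70$ ($Y = 60 + 10 = 70$)
$f = 11952$ ($f = -18 + 171 \cdot 70 = -18 + 11970 = 11952$)
$\frac{I{\left(-163 \right)} + 395343}{-140778 + f} = \frac{-163 + 395343}{-140778 + 11952} = \frac{395180}{-128826} = 395180 \left(- \frac{1}{128826}\right) = - \frac{197590}{64413}$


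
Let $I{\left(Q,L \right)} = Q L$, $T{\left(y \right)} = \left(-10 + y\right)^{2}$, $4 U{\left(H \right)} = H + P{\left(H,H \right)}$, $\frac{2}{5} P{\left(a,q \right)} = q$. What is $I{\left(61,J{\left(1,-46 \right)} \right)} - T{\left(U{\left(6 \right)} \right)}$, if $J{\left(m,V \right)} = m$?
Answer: $\frac{615}{16} \approx 38.438$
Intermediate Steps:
$P{\left(a,q \right)} = \frac{5 q}{2}$
$U{\left(H \right)} = \frac{7 H}{8}$ ($U{\left(H \right)} = \frac{H + \frac{5 H}{2}}{4} = \frac{\frac{7}{2} H}{4} = \frac{7 H}{8}$)
$I{\left(Q,L \right)} = L Q$
$I{\left(61,J{\left(1,-46 \right)} \right)} - T{\left(U{\left(6 \right)} \right)} = 1 \cdot 61 - \left(-10 + \frac{7}{8} \cdot 6\right)^{2} = 61 - \left(-10 + \frac{21}{4}\right)^{2} = 61 - \left(- \frac{19}{4}\right)^{2} = 61 - \frac{361}{16} = \frac{615}{16}$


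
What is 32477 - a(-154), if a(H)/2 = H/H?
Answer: 32475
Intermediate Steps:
a(H) = 2 (a(H) = 2*(H/H) = 2*1 = 2)
32477 - a(-154) = 32477 - 1*2 = 32477 - 2 = 32475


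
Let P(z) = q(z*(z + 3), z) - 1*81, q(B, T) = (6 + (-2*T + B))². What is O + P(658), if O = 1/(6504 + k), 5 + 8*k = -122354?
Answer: 13223813831443073/70327 ≈ 1.8803e+11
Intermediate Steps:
k = -122359/8 (k = -5/8 + (⅛)*(-122354) = -5/8 - 61177/4 = -122359/8 ≈ -15295.)
q(B, T) = (6 + B - 2*T)² (q(B, T) = (6 + (B - 2*T))² = (6 + B - 2*T)²)
P(z) = -81 + (6 - 2*z + z*(3 + z))² (P(z) = (6 + z*(z + 3) - 2*z)² - 1*81 = (6 + z*(3 + z) - 2*z)² - 81 = (6 - 2*z + z*(3 + z))² - 81 = -81 + (6 - 2*z + z*(3 + z))²)
O = -8/70327 (O = 1/(6504 - 122359/8) = 1/(-70327/8) = -8/70327 ≈ -0.00011375)
O + P(658) = -8/70327 + (-81 + (6 + 658 + 658²)²) = -8/70327 + (-81 + (6 + 658 + 432964)²) = -8/70327 + (-81 + 433628²) = -8/70327 + (-81 + 188033242384) = -8/70327 + 188033242303 = 13223813831443073/70327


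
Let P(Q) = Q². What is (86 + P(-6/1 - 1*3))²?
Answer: 27889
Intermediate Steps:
(86 + P(-6/1 - 1*3))² = (86 + (-6/1 - 1*3)²)² = (86 + (-6*1 - 3)²)² = (86 + (-6 - 3)²)² = (86 + (-9)²)² = (86 + 81)² = 167² = 27889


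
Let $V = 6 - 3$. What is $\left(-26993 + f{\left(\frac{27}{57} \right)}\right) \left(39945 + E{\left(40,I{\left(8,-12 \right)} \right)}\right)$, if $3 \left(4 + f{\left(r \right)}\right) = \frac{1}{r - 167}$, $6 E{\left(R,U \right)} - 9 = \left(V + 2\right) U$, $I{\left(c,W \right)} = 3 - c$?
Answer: $- \frac{30706332951061}{28476} \approx -1.0783 \cdot 10^{9}$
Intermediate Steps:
$V = 3$
$E{\left(R,U \right)} = \frac{3}{2} + \frac{5 U}{6}$ ($E{\left(R,U \right)} = \frac{3}{2} + \frac{\left(3 + 2\right) U}{6} = \frac{3}{2} + \frac{5 U}{6}$)
$f{\left(r \right)} = -4 + \frac{1}{3 \left(-167 + r\right)}$ ($f{\left(r \right)} = -4 + \frac{1}{3 \left(r - 167\right)} = -4 + \frac{1}{3 \left(-167 + r\right)}$)
$\left(-26993 + f{\left(\frac{27}{57} \right)}\right) \left(39945 + E{\left(40,I{\left(8,-12 \right)} \right)}\right) = \left(-26993 + \frac{2005 - 12 \cdot \frac{27}{57}}{3 \left(-167 + \frac{27}{57}\right)}\right) \left(39945 + \left(\frac{3}{2} + \frac{5 \left(3 - 8\right)}{6}\right)\right) = \left(-26993 + \frac{2005 - 12 \cdot 27 \cdot \frac{1}{57}}{3 \left(-167 + 27 \cdot \frac{1}{57}\right)}\right) \left(39945 + \left(\frac{3}{2} + \frac{5 \left(3 - 8\right)}{6}\right)\right) = \left(-26993 + \frac{2005 - \frac{108}{19}}{3 \left(-167 + \frac{9}{19}\right)}\right) \left(39945 + \left(\frac{3}{2} + \frac{5}{6} \left(-5\right)\right)\right) = \left(-26993 + \frac{2005 - \frac{108}{19}}{3 \left(- \frac{3164}{19}\right)}\right) \left(39945 + \left(\frac{3}{2} - \frac{25}{6}\right)\right) = \left(-26993 + \frac{1}{3} \left(- \frac{19}{3164}\right) \frac{37987}{19}\right) \left(39945 - \frac{8}{3}\right) = \left(-26993 - \frac{37987}{9492}\right) \frac{119827}{3} = \left(- \frac{256255543}{9492}\right) \frac{119827}{3} = - \frac{30706332951061}{28476}$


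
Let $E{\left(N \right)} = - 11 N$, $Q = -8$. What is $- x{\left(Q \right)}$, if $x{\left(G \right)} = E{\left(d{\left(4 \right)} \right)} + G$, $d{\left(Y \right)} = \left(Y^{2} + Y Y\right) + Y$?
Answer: $404$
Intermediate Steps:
$d{\left(Y \right)} = Y + 2 Y^{2}$ ($d{\left(Y \right)} = \left(Y^{2} + Y^{2}\right) + Y = 2 Y^{2} + Y = Y + 2 Y^{2}$)
$x{\left(G \right)} = -396 + G$ ($x{\left(G \right)} = - 11 \cdot 4 \left(1 + 2 \cdot 4\right) + G = - 11 \cdot 4 \left(1 + 8\right) + G = - 11 \cdot 4 \cdot 9 + G = \left(-11\right) 36 + G = -396 + G$)
$- x{\left(Q \right)} = - (-396 - 8) = \left(-1\right) \left(-404\right) = 404$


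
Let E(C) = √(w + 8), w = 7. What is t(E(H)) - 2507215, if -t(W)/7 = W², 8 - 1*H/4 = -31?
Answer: -2507320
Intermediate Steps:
H = 156 (H = 32 - 4*(-31) = 32 + 124 = 156)
E(C) = √15 (E(C) = √(7 + 8) = √15)
t(W) = -7*W²
t(E(H)) - 2507215 = -7*(√15)² - 2507215 = -7*15 - 2507215 = -105 - 2507215 = -2507320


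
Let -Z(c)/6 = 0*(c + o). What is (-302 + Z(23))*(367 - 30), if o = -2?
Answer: -101774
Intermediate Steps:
Z(c) = 0 (Z(c) = -0*(c - 2) = -0*(-2 + c) = -6*0 = 0)
(-302 + Z(23))*(367 - 30) = (-302 + 0)*(367 - 30) = -302*337 = -101774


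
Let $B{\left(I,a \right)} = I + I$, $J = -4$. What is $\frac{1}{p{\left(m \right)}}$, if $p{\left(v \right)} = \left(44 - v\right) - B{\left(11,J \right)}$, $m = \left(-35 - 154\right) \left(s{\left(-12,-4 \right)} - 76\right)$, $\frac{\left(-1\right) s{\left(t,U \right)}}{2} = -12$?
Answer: $- \frac{1}{9806} \approx -0.00010198$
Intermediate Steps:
$s{\left(t,U \right)} = 24$ ($s{\left(t,U \right)} = \left(-2\right) \left(-12\right) = 24$)
$B{\left(I,a \right)} = 2 I$
$m = 9828$ ($m = \left(-35 - 154\right) \left(24 - 76\right) = \left(-189\right) \left(-52\right) = 9828$)
$p{\left(v \right)} = 22 - v$ ($p{\left(v \right)} = \left(44 - v\right) - 2 \cdot 11 = \left(44 - v\right) - 22 = 22 - v$)
$\frac{1}{p{\left(m \right)}} = \frac{1}{22 - 9828} = \frac{1}{-9806} = - \frac{1}{9806}$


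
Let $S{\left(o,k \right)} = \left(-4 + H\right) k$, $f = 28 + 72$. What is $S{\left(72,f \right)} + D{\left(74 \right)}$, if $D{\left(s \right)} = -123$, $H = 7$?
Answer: $177$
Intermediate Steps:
$f = 100$
$S{\left(o,k \right)} = 3 k$ ($S{\left(o,k \right)} = \left(-4 + 7\right) k = 3 k$)
$S{\left(72,f \right)} + D{\left(74 \right)} = 3 \cdot 100 - 123 = 300 - 123 = 177$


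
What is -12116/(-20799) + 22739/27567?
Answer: 89661137/63707337 ≈ 1.4074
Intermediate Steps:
-12116/(-20799) + 22739/27567 = -12116*(-1/20799) + 22739*(1/27567) = 12116/20799 + 22739/27567 = 89661137/63707337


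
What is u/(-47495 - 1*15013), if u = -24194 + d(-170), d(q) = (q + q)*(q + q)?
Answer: -45703/31254 ≈ -1.4623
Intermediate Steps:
d(q) = 4*q**2 (d(q) = (2*q)*(2*q) = 4*q**2)
u = 91406 (u = -24194 + 4*(-170)**2 = -24194 + 4*28900 = -24194 + 115600 = 91406)
u/(-47495 - 1*15013) = 91406/(-47495 - 1*15013) = 91406/(-47495 - 15013) = 91406/(-62508) = 91406*(-1/62508) = -45703/31254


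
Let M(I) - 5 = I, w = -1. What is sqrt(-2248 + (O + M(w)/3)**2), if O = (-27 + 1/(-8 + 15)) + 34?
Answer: 2*I*sqrt(239921)/21 ≈ 46.649*I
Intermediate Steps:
M(I) = 5 + I
O = 50/7 (O = (-27 + 1/7) + 34 = -188/7 + 34 = 50/7 ≈ 7.1429)
sqrt(-2248 + (O + M(w)/3)**2) = sqrt(-2248 + (50/7 + (5 - 1)/3)**2) = sqrt(-2248 + (50/7 + 4*(1/3))**2) = sqrt(-2248 + (50/7 + 4/3)**2) = sqrt(-2248 + (178/21)**2) = sqrt(-2248 + 31684/441) = sqrt(-959684/441) = 2*I*sqrt(239921)/21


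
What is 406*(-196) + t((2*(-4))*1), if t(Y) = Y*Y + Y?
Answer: -79520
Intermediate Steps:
t(Y) = Y + Y**2 (t(Y) = Y**2 + Y = Y + Y**2)
406*(-196) + t((2*(-4))*1) = 406*(-196) + ((2*(-4))*1)*(1 + (2*(-4))*1) = -79576 + (-8*1)*(1 - 8*1) = -79576 - 8*(1 - 8) = -79576 - 8*(-7) = -79576 + 56 = -79520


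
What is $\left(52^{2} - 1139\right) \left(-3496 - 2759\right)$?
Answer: $-9789075$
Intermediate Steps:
$\left(52^{2} - 1139\right) \left(-3496 - 2759\right) = \left(2704 - 1139\right) \left(-6255\right) = 1565 \left(-6255\right) = -9789075$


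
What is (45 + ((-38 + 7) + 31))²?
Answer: 2025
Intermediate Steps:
(45 + ((-38 + 7) + 31))² = (45 + (-31 + 31))² = (45 + 0)² = 45² = 2025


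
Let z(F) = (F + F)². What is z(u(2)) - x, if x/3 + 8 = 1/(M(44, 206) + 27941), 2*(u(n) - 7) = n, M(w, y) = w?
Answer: 7835797/27985 ≈ 280.00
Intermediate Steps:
u(n) = 7 + n/2
x = -671637/27985 (x = -24 + 3/(44 + 27941) = -24 + 3/27985 = -671637/27985 ≈ -24.000)
z(F) = 4*F² (z(F) = (2*F)² = 4*F²)
z(u(2)) - x = 4*(7 + (½)*2)² - 1*(-671637/27985) = 4*(7 + 1)² + 671637/27985 = 4*8² + 671637/27985 = 4*64 + 671637/27985 = 256 + 671637/27985 = 7835797/27985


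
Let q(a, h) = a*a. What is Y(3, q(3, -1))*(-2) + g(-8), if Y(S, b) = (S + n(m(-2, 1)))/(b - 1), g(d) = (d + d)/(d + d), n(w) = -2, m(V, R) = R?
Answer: 3/4 ≈ 0.75000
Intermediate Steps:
q(a, h) = a**2
g(d) = 1 (g(d) = (2*d)/((2*d)) = (2*d)*(1/(2*d)) = 1)
Y(S, b) = (-2 + S)/(-1 + b) (Y(S, b) = (S - 2)/(b - 1) = (-2 + S)/(-1 + b))
Y(3, q(3, -1))*(-2) + g(-8) = ((-2 + 3)/(-1 + 3**2))*(-2) + 1 = (1/(-1 + 9))*(-2) + 1 = (1/8)*(-2) + 1 = -1/4 + 1 = 3/4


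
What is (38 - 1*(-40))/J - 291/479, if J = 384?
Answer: -12397/30656 ≈ -0.40439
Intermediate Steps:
(38 - 1*(-40))/J - 291/479 = (38 - 1*(-40))/384 - 291/479 = (38 + 40)*(1/384) - 291*1/479 = 78*(1/384) - 291/479 = 13/64 - 291/479 = -12397/30656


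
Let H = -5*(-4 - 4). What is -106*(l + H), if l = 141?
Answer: -19186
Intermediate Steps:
H = 40 (H = -5*(-8) = 40)
-106*(l + H) = -106*(141 + 40) = -106*181 = -19186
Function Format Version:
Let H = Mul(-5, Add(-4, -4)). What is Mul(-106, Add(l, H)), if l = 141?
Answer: -19186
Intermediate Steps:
H = 40 (H = Mul(-5, -8) = 40)
Mul(-106, Add(l, H)) = Mul(-106, Add(141, 40)) = Mul(-106, 181) = -19186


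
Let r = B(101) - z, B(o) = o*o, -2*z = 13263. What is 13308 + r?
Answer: 60281/2 ≈ 30141.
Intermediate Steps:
z = -13263/2 (z = -½*13263 = -13263/2 ≈ -6631.5)
B(o) = o²
r = 33665/2 (r = 101² - 1*(-13263/2) = 10201 + 13263/2 = 33665/2 ≈ 16833.)
13308 + r = 13308 + 33665/2 = 60281/2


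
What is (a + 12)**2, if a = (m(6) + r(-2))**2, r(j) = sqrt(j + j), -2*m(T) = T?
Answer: 145 - 408*I ≈ 145.0 - 408.0*I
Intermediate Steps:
m(T) = -T/2
r(j) = sqrt(2)*sqrt(j) (r(j) = sqrt(2*j) = sqrt(2)*sqrt(j))
a = (-3 + 2*I)**2 (a = (-1/2*6 + sqrt(2)*sqrt(-2))**2 = (-3 + sqrt(2)*(I*sqrt(2)))**2 = (-3 + 2*I)**2 ≈ 5.0 - 12.0*I)
(a + 12)**2 = ((5 - 12*I) + 12)**2 = (17 - 12*I)**2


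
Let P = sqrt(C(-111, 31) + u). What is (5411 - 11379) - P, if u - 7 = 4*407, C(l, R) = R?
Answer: -5968 - 7*sqrt(34) ≈ -6008.8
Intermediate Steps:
u = 1635 (u = 7 + 4*407 = 7 + 1628 = 1635)
P = 7*sqrt(34) (P = sqrt(31 + 1635) = sqrt(1666) = 7*sqrt(34) ≈ 40.817)
(5411 - 11379) - P = (5411 - 11379) - 7*sqrt(34) = -5968 - 7*sqrt(34)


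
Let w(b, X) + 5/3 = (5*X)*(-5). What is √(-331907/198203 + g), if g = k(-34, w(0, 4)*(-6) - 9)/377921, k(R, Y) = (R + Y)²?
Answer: 2*I*√1155683096904771015010/74905075963 ≈ 0.90769*I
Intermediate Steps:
w(b, X) = -5/3 - 25*X (w(b, X) = -5/3 + (5*X)*(-5) = -5/3 - 25*X)
g = 321489/377921 (g = (-34 + ((-5/3 - 25*4)*(-6) - 9))²/377921 = (-34 + ((-5/3 - 100)*(-6) - 9))²*(1/377921) = (-34 + (-305/3*(-6) - 9))²*(1/377921) = (-34 + (610 - 9))²*(1/377921) = (-34 + 601)²*(1/377921) = 567²*(1/377921) = 321489*(1/377921) = 321489/377921 ≈ 0.85068)
√(-331907/198203 + g) = √(-331907/198203 + 321489/377921) = √(-61714541080/74905075963) = 2*I*√1155683096904771015010/74905075963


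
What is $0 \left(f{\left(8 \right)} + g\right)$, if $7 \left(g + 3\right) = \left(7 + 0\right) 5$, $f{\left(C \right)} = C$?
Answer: $0$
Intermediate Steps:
$g = 2$ ($g = -3 + \frac{\left(7 + 0\right) 5}{7} = -3 + \frac{7 \cdot 5}{7} = -3 + \frac{1}{7} \cdot 35 = -3 + 5 = 2$)
$0 \left(f{\left(8 \right)} + g\right) = 0 \left(8 + 2\right) = 0 \cdot 10 = 0$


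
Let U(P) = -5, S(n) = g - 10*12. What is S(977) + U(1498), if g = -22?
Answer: -147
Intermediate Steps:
S(n) = -142 (S(n) = -22 - 10*12 = -22 - 120 = -142)
S(977) + U(1498) = -142 - 5 = -147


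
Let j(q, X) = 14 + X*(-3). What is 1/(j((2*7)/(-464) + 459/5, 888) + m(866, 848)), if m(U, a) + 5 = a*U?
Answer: 1/731713 ≈ 1.3667e-6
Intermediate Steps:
m(U, a) = -5 + U*a (m(U, a) = -5 + a*U = -5 + U*a)
j(q, X) = 14 - 3*X
1/(j((2*7)/(-464) + 459/5, 888) + m(866, 848)) = 1/((14 - 3*888) + (-5 + 866*848)) = 1/((14 - 2664) + (-5 + 734368)) = 1/(-2650 + 734363) = 1/731713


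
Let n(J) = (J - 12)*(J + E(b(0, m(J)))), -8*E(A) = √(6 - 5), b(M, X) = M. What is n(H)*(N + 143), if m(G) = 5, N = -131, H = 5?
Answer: -819/2 ≈ -409.50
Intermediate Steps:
E(A) = -⅛ (E(A) = -√(6 - 5)/8 = -√1/8 = -⅛*1 = -⅛)
n(J) = (-12 + J)*(-⅛ + J) (n(J) = (J - 12)*(J - ⅛) = (-12 + J)*(-⅛ + J))
n(H)*(N + 143) = (3/2 + 5² - 97/8*5)*(-131 + 143) = (3/2 + 25 - 485/8)*12 = -273/8*12 = -819/2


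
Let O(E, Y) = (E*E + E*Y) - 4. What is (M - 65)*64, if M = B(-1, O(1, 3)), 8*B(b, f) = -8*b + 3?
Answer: -4072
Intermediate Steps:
O(E, Y) = -4 + E² + E*Y (O(E, Y) = (E² + E*Y) - 4 = -4 + E² + E*Y)
B(b, f) = 3/8 - b (B(b, f) = (-8*b + 3)/8 = (3 - 8*b)/8 = 3/8 - b)
M = 11/8 (M = 3/8 - 1*(-1) = 3/8 + 1 = 11/8 ≈ 1.3750)
(M - 65)*64 = (11/8 - 65)*64 = -509/8*64 = -4072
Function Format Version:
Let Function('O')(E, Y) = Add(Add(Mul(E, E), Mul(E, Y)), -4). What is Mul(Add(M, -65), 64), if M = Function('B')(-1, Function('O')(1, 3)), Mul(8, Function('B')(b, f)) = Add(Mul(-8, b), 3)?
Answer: -4072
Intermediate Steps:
Function('O')(E, Y) = Add(-4, Pow(E, 2), Mul(E, Y)) (Function('O')(E, Y) = Add(Add(Pow(E, 2), Mul(E, Y)), -4) = Add(-4, Pow(E, 2), Mul(E, Y)))
Function('B')(b, f) = Add(Rational(3, 8), Mul(-1, b)) (Function('B')(b, f) = Mul(Rational(1, 8), Add(Mul(-8, b), 3)) = Mul(Rational(1, 8), Add(3, Mul(-8, b))) = Add(Rational(3, 8), Mul(-1, b)))
M = Rational(11, 8) (M = Add(Rational(3, 8), Mul(-1, -1)) = Add(Rational(3, 8), 1) = Rational(11, 8) ≈ 1.3750)
Mul(Add(M, -65), 64) = Mul(Add(Rational(11, 8), -65), 64) = Mul(Rational(-509, 8), 64) = -4072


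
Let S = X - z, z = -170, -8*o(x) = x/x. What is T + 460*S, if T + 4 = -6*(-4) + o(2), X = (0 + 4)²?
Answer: 684639/8 ≈ 85580.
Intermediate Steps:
X = 16 (X = 4² = 16)
o(x) = -⅛ (o(x) = -x/(8*x) = -⅛*1 = -⅛)
S = 186 (S = 16 - 1*(-170) = 16 + 170 = 186)
T = 159/8 (T = -4 + (-6*(-4) - ⅛) = -4 + (24 - ⅛) = -4 + 191/8 = 159/8 ≈ 19.875)
T + 460*S = 159/8 + 460*186 = 159/8 + 85560 = 684639/8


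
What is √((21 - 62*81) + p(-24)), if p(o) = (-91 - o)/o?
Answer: I*√719742/12 ≈ 70.698*I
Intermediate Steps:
p(o) = (-91 - o)/o
√((21 - 62*81) + p(-24)) = √((21 - 62*81) + (-91 - 1*(-24))/(-24)) = √((21 - 5022) - (-91 + 24)/24) = √(-5001 - 1/24*(-67)) = √(-5001 + 67/24) = √(-119957/24) = I*√719742/12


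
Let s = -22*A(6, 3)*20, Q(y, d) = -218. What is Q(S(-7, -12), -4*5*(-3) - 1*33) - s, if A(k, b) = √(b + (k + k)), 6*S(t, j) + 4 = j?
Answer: -218 + 440*√15 ≈ 1486.1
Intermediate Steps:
S(t, j) = -⅔ + j/6
A(k, b) = √(b + 2*k)
s = -440*√15 (s = -22*√(3 + 2*6)*20 = -22*√(3 + 12)*20 = -22*√15*20 = -440*√15 ≈ -1704.1)
Q(S(-7, -12), -4*5*(-3) - 1*33) - s = -218 - (-440)*√15 = -218 + 440*√15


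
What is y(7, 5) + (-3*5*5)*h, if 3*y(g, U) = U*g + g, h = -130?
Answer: 9764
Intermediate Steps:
y(g, U) = g/3 + U*g/3 (y(g, U) = (U*g + g)/3 = (g + U*g)/3 = g/3 + U*g/3)
y(7, 5) + (-3*5*5)*h = (1/3)*7*(1 + 5) + (-3*5*5)*(-130) = (1/3)*7*6 - 15*5*(-130) = 14 - 75*(-130) = 14 + 9750 = 9764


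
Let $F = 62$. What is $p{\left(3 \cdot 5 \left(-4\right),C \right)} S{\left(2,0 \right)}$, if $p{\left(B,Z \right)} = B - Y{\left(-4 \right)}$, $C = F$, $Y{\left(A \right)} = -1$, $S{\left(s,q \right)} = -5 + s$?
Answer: $177$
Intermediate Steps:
$C = 62$
$p{\left(B,Z \right)} = 1 + B$ ($p{\left(B,Z \right)} = B - -1 = B + 1 = 1 + B$)
$p{\left(3 \cdot 5 \left(-4\right),C \right)} S{\left(2,0 \right)} = \left(1 + 3 \cdot 5 \left(-4\right)\right) \left(-5 + 2\right) = \left(1 + 15 \left(-4\right)\right) \left(-3\right) = \left(1 - 60\right) \left(-3\right) = \left(-59\right) \left(-3\right) = 177$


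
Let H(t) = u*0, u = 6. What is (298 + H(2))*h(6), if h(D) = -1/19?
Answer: -298/19 ≈ -15.684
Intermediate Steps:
H(t) = 0 (H(t) = 6*0 = 0)
h(D) = -1/19 (h(D) = -1*1/19 = -1/19)
(298 + H(2))*h(6) = (298 + 0)*(-1/19) = 298*(-1/19) = -298/19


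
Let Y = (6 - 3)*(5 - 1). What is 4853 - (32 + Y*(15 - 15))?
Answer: 4821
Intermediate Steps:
Y = 12 (Y = 3*4 = 12)
4853 - (32 + Y*(15 - 15)) = 4853 - (32 + 12*(15 - 15)) = 4853 - (32 + 12*0) = 4853 - (32 + 0) = 4853 - 1*32 = 4853 - 32 = 4821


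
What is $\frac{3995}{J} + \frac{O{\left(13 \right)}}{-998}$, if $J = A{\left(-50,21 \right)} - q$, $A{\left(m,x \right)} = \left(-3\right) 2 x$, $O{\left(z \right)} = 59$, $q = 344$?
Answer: $- \frac{4271}{499} \approx -8.5591$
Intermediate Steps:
$A{\left(m,x \right)} = - 6 x$
$J = -470$ ($J = \left(-6\right) 21 - 344 = -126 - 344 = -470$)
$\frac{3995}{J} + \frac{O{\left(13 \right)}}{-998} = \frac{3995}{-470} + \frac{59}{-998} = 3995 \left(- \frac{1}{470}\right) + 59 \left(- \frac{1}{998}\right) = - \frac{17}{2} - \frac{59}{998} = - \frac{4271}{499}$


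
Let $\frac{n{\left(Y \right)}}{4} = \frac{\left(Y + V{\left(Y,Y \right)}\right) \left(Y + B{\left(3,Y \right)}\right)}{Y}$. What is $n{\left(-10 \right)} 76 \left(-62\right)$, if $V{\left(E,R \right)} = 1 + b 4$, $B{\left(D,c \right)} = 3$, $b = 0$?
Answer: $\frac{593712}{5} \approx 1.1874 \cdot 10^{5}$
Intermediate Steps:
$V{\left(E,R \right)} = 1$ ($V{\left(E,R \right)} = 1 + 0 \cdot 4 = 1 + 0 = 1$)
$n{\left(Y \right)} = \frac{4 \left(1 + Y\right) \left(3 + Y\right)}{Y}$ ($n{\left(Y \right)} = 4 \frac{\left(Y + 1\right) \left(Y + 3\right)}{Y} = 4 \frac{\left(1 + Y\right) \left(3 + Y\right)}{Y} = \frac{4 \left(1 + Y\right) \left(3 + Y\right)}{Y}$)
$n{\left(-10 \right)} 76 \left(-62\right) = \left(16 + 4 \left(-10\right) + \frac{12}{-10}\right) 76 \left(-62\right) = \left(16 - 40 + 12 \left(- \frac{1}{10}\right)\right) 76 \left(-62\right) = \left(16 - 40 - \frac{6}{5}\right) 76 \left(-62\right) = \left(- \frac{126}{5}\right) 76 \left(-62\right) = \left(- \frac{9576}{5}\right) \left(-62\right) = \frac{593712}{5}$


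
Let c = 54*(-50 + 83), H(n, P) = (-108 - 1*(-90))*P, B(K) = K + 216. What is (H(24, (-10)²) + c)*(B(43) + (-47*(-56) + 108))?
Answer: -53982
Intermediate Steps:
B(K) = 216 + K
H(n, P) = -18*P (H(n, P) = (-108 + 90)*P = -18*P)
c = 1782 (c = 54*33 = 1782)
(H(24, (-10)²) + c)*(B(43) + (-47*(-56) + 108)) = (-18*(-10)² + 1782)*((216 + 43) + (-47*(-56) + 108)) = (-18*100 + 1782)*(259 + (2632 + 108)) = (-1800 + 1782)*(259 + 2740) = -18*2999 = -53982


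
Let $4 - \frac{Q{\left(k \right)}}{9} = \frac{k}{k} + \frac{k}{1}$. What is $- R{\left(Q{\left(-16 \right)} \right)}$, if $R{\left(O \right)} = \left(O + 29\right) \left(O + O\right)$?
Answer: $-68400$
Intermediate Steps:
$Q{\left(k \right)} = 27 - 9 k$ ($Q{\left(k \right)} = 36 - 9 \left(\frac{k}{k} + \frac{k}{1}\right) = 36 - 9 \left(1 + k 1\right) = 36 - 9 \left(1 + k\right) = 36 - \left(9 + 9 k\right) = 27 - 9 k$)
$R{\left(O \right)} = 2 O \left(29 + O\right)$ ($R{\left(O \right)} = \left(29 + O\right) 2 O = 2 O \left(29 + O\right)$)
$- R{\left(Q{\left(-16 \right)} \right)} = - 2 \left(27 - -144\right) \left(29 + \left(27 - -144\right)\right) = - 2 \left(27 + 144\right) \left(29 + \left(27 + 144\right)\right) = - 2 \cdot 171 \left(29 + 171\right) = - 2 \cdot 171 \cdot 200 = \left(-1\right) 68400 = -68400$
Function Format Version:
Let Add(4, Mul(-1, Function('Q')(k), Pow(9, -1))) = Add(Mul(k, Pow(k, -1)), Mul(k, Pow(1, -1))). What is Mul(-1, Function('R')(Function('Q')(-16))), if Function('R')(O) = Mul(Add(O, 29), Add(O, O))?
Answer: -68400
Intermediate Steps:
Function('Q')(k) = Add(27, Mul(-9, k)) (Function('Q')(k) = Add(36, Mul(-9, Add(Mul(k, Pow(k, -1)), Mul(k, Pow(1, -1))))) = Add(36, Mul(-9, Add(1, Mul(k, 1)))) = Add(36, Mul(-9, Add(1, k))) = Add(36, Add(-9, Mul(-9, k))) = Add(27, Mul(-9, k)))
Function('R')(O) = Mul(2, O, Add(29, O)) (Function('R')(O) = Mul(Add(29, O), Mul(2, O)) = Mul(2, O, Add(29, O)))
Mul(-1, Function('R')(Function('Q')(-16))) = Mul(-1, Mul(2, Add(27, Mul(-9, -16)), Add(29, Add(27, Mul(-9, -16))))) = Mul(-1, Mul(2, Add(27, 144), Add(29, Add(27, 144)))) = Mul(-1, Mul(2, 171, Add(29, 171))) = Mul(-1, Mul(2, 171, 200)) = Mul(-1, 68400) = -68400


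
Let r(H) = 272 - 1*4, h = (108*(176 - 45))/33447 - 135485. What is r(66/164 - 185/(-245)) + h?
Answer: -1507529617/11149 ≈ -1.3522e+5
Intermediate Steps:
h = -1510517549/11149 (h = (108*131)*(1/33447) - 135485 = 14148*(1/33447) - 135485 = 4716/11149 - 135485 = -1510517549/11149 ≈ -1.3548e+5)
r(H) = 268 (r(H) = 272 - 4 = 268)
r(66/164 - 185/(-245)) + h = 268 - 1510517549/11149 = -1507529617/11149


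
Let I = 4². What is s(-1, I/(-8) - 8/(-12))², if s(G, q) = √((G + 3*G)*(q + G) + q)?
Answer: 8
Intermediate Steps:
I = 16
s(G, q) = √(q + 4*G*(G + q)) (s(G, q) = √((4*G)*(G + q) + q) = √(4*G*(G + q) + q) = √(q + 4*G*(G + q)))
s(-1, I/(-8) - 8/(-12))² = (√((16/(-8) - 8/(-12)) + 4*(-1)² + 4*(-1)*(16/(-8) - 8/(-12))))² = (√((16*(-⅛) - 8*(-1/12)) + 4*1 + 4*(-1)*(16*(-⅛) - 8*(-1/12))))² = (√((-2 + ⅔) + 4 + 4*(-1)*(-2 + ⅔)))² = (√(-4/3 + 4 + 4*(-1)*(-4/3)))² = (√(-4/3 + 4 + 16/3))² = (√8)² = (2*√2)² = 8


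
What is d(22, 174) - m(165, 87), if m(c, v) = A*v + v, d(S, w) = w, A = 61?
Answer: -5220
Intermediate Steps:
m(c, v) = 62*v (m(c, v) = 61*v + v = 62*v)
d(22, 174) - m(165, 87) = 174 - 62*87 = 174 - 1*5394 = 174 - 5394 = -5220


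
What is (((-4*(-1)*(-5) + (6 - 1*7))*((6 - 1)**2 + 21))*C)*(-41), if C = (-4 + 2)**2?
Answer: 158424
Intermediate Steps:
C = 4 (C = (-2)**2 = 4)
(((-4*(-1)*(-5) + (6 - 1*7))*((6 - 1)**2 + 21))*C)*(-41) = (((-4*(-1)*(-5) + (6 - 1*7))*((6 - 1)**2 + 21))*4)*(-41) = (((4*(-5) + (6 - 7))*(5**2 + 21))*4)*(-41) = (((-20 - 1)*(25 + 21))*4)*(-41) = (-21*46*4)*(-41) = -966*4*(-41) = -3864*(-41) = 158424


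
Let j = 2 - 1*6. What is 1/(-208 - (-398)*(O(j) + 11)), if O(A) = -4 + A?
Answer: 1/986 ≈ 0.0010142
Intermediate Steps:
j = -4 (j = 2 - 6 = -4)
1/(-208 - (-398)*(O(j) + 11)) = 1/(-208 - (-398)*((-4 - 4) + 11)) = 1/(-208 - (-398)*(-8 + 11)) = 1/(-208 - (-398)*3) = 1/(-208 - 398*(-3)) = 1/(-208 + 1194) = 1/986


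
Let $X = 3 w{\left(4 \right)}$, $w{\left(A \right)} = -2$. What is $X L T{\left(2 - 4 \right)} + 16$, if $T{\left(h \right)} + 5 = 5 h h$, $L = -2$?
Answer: $196$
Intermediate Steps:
$T{\left(h \right)} = -5 + 5 h^{2}$ ($T{\left(h \right)} = -5 + 5 h h = -5 + 5 h^{2}$)
$X = -6$ ($X = 3 \left(-2\right) = -6$)
$X L T{\left(2 - 4 \right)} + 16 = - 6 \left(- 2 \left(-5 + 5 \left(2 - 4\right)^{2}\right)\right) + 16 = - 6 \left(- 2 \left(-5 + 5 \left(-2\right)^{2}\right)\right) + 16 = - 6 \left(- 2 \left(-5 + 5 \cdot 4\right)\right) + 16 = - 6 \left(- 2 \left(-5 + 20\right)\right) + 16 = - 6 \left(\left(-2\right) 15\right) + 16 = \left(-6\right) \left(-30\right) + 16 = 180 + 16 = 196$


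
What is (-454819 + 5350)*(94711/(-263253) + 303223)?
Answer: -11959511560461684/87751 ≈ -1.3629e+11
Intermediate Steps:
(-454819 + 5350)*(94711/(-263253) + 303223) = -449469*(94711*(-1/263253) + 303223) = -449469*(-94711/263253 + 303223) = -449469*79824269708/263253 = -11959511560461684/87751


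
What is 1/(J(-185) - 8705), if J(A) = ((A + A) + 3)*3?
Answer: -1/9806 ≈ -0.00010198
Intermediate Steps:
J(A) = 9 + 6*A (J(A) = (2*A + 3)*3 = (3 + 2*A)*3 = 9 + 6*A)
1/(J(-185) - 8705) = 1/((9 + 6*(-185)) - 8705) = 1/((9 - 1110) - 8705) = 1/(-1101 - 8705) = 1/(-9806) = -1/9806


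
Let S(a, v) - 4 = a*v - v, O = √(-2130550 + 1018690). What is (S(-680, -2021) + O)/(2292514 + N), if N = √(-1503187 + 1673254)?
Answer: (1376305 + 6*I*√30885)/(2292514 + √170067) ≈ 0.60024 + 0.00045987*I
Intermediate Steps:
O = 6*I*√30885 (O = √(-1111860) = 6*I*√30885 ≈ 1054.4*I)
S(a, v) = 4 - v + a*v (S(a, v) = 4 + (a*v - v) = 4 + (-v + a*v) = 4 - v + a*v)
N = √170067 ≈ 412.39
(S(-680, -2021) + O)/(2292514 + N) = ((4 - 1*(-2021) - 680*(-2021)) + 6*I*√30885)/(2292514 + √170067) = ((4 + 2021 + 1374280) + 6*I*√30885)/(2292514 + √170067) = (1376305 + 6*I*√30885)/(2292514 + √170067)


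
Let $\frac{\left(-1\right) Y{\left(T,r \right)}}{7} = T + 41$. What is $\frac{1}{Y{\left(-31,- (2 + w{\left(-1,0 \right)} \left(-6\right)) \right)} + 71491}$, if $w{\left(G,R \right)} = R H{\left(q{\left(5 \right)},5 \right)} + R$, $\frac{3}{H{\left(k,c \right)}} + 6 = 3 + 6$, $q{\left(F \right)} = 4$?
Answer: $\frac{1}{71421} \approx 1.4001 \cdot 10^{-5}$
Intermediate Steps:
$H{\left(k,c \right)} = 1$ ($H{\left(k,c \right)} = \frac{3}{-6 + \left(3 + 6\right)} = \frac{3}{-6 + 9} = \frac{3}{3} = 3 \cdot \frac{1}{3} = 1$)
$w{\left(G,R \right)} = 2 R$ ($w{\left(G,R \right)} = R 1 + R = R + R = 2 R$)
$Y{\left(T,r \right)} = -287 - 7 T$ ($Y{\left(T,r \right)} = - 7 \left(T + 41\right) = - 7 \left(41 + T\right) = -287 - 7 T$)
$\frac{1}{Y{\left(-31,- (2 + w{\left(-1,0 \right)} \left(-6\right)) \right)} + 71491} = \frac{1}{\left(-287 - -217\right) + 71491} = \frac{1}{\left(-287 + 217\right) + 71491} = \frac{1}{-70 + 71491} = \frac{1}{71421}$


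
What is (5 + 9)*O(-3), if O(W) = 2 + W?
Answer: -14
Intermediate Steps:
(5 + 9)*O(-3) = (5 + 9)*(2 - 3) = 14*(-1) = -14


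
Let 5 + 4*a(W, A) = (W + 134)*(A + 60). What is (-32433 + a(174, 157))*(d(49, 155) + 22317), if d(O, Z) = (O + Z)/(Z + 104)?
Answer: -363587090607/1036 ≈ -3.5095e+8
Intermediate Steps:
a(W, A) = -5/4 + (60 + A)*(134 + W)/4 (a(W, A) = -5/4 + ((W + 134)*(A + 60))/4 = -5/4 + ((134 + W)*(60 + A))/4 = -5/4 + ((60 + A)*(134 + W))/4 = -5/4 + (60 + A)*(134 + W)/4)
d(O, Z) = (O + Z)/(104 + Z)
(-32433 + a(174, 157))*(d(49, 155) + 22317) = (-32433 + (8035/4 + 15*174 + (67/2)*157 + (¼)*157*174))*((49 + 155)/(104 + 155) + 22317) = (-32433 + (8035/4 + 2610 + 10519/2 + 13659/2))*(204/259 + 22317) = (-32433 + 66831/4)*((1/259)*204 + 22317) = -62901*(204/259 + 22317)/4 = -62901/4*5780307/259 = -363587090607/1036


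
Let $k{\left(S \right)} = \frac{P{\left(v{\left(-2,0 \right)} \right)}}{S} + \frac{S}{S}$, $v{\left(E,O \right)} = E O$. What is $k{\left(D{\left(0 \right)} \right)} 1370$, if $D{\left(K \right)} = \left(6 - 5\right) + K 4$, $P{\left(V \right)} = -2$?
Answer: $-1370$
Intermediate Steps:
$D{\left(K \right)} = 1 + 4 K$
$k{\left(S \right)} = 1 - \frac{2}{S}$ ($k{\left(S \right)} = - \frac{2}{S} + \frac{S}{S} = - \frac{2}{S} + 1 = 1 - \frac{2}{S}$)
$k{\left(D{\left(0 \right)} \right)} 1370 = \frac{-2 + \left(1 + 4 \cdot 0\right)}{1 + 4 \cdot 0} \cdot 1370 = \frac{-2 + \left(1 + 0\right)}{1 + 0} \cdot 1370 = \frac{-2 + 1}{1} \cdot 1370 = 1 \left(-1\right) 1370 = \left(-1\right) 1370 = -1370$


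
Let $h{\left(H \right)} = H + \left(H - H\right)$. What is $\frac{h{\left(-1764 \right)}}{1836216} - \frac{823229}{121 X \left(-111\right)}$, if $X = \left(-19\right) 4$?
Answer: $- \frac{212321391}{262952932} \approx -0.80745$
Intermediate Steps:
$X = -76$
$h{\left(H \right)} = H$ ($h{\left(H \right)} = H + 0 = H$)
$\frac{h{\left(-1764 \right)}}{1836216} - \frac{823229}{121 X \left(-111\right)} = - \frac{1764}{1836216} - \frac{823229}{121 \left(-76\right) \left(-111\right)} = \left(-1764\right) \frac{1}{1836216} - \frac{823229}{\left(-9196\right) \left(-111\right)} = - \frac{49}{51006} - \frac{823229}{1020756} = - \frac{49}{51006} - \frac{74839}{92796} = - \frac{212321391}{262952932}$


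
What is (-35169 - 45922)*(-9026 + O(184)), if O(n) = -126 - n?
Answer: 757065576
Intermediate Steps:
(-35169 - 45922)*(-9026 + O(184)) = (-35169 - 45922)*(-9026 + (-126 - 1*184)) = -81091*(-9026 + (-126 - 184)) = -81091*(-9026 - 310) = -81091*(-9336) = 757065576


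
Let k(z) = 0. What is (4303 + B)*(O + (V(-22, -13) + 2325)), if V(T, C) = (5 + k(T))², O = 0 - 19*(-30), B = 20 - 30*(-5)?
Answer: 13061160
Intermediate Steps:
B = 170 (B = 20 + 150 = 170)
O = 570 (O = 0 + 570 = 570)
V(T, C) = 25 (V(T, C) = (5 + 0)² = 5² = 25)
(4303 + B)*(O + (V(-22, -13) + 2325)) = (4303 + 170)*(570 + (25 + 2325)) = 4473*(570 + 2350) = 4473*2920 = 13061160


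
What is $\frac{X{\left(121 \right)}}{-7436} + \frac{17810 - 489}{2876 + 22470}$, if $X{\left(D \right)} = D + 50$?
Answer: $\frac{62232395}{94236428} \approx 0.66039$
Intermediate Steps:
$X{\left(D \right)} = 50 + D$
$\frac{X{\left(121 \right)}}{-7436} + \frac{17810 - 489}{2876 + 22470} = \frac{50 + 121}{-7436} + \frac{17810 - 489}{2876 + 22470} = 171 \left(- \frac{1}{7436}\right) + \frac{17321}{25346} = - \frac{171}{7436} + 17321 \cdot \frac{1}{25346} = - \frac{171}{7436} + \frac{17321}{25346} = \frac{62232395}{94236428}$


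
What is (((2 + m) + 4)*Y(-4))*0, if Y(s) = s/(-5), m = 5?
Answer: 0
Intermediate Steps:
Y(s) = -s/5 (Y(s) = s*(-1/5) = -s/5)
(((2 + m) + 4)*Y(-4))*0 = (((2 + 5) + 4)*(-1/5*(-4)))*0 = ((7 + 4)*(4/5))*0 = (11*(4/5))*0 = (44/5)*0 = 0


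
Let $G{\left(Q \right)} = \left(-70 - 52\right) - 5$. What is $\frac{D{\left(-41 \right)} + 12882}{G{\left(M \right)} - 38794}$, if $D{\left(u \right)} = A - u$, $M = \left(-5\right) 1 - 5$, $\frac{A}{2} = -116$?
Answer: $- \frac{12691}{38921} \approx -0.32607$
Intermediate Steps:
$A = -232$ ($A = 2 \left(-116\right) = -232$)
$M = -10$ ($M = -5 - 5 = -10$)
$D{\left(u \right)} = -232 - u$
$G{\left(Q \right)} = -127$ ($G{\left(Q \right)} = -122 - 5 = -127$)
$\frac{D{\left(-41 \right)} + 12882}{G{\left(M \right)} - 38794} = \frac{\left(-232 - -41\right) + 12882}{-127 - 38794} = \frac{\left(-232 + 41\right) + 12882}{-38921} = \left(-191 + 12882\right) \left(- \frac{1}{38921}\right) = 12691 \left(- \frac{1}{38921}\right) = - \frac{12691}{38921}$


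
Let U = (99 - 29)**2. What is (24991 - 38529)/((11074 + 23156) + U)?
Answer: -967/2795 ≈ -0.34597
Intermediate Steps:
U = 4900 (U = 70**2 = 4900)
(24991 - 38529)/((11074 + 23156) + U) = (24991 - 38529)/((11074 + 23156) + 4900) = -13538/(34230 + 4900) = -13538/39130 = -13538*1/39130 = -967/2795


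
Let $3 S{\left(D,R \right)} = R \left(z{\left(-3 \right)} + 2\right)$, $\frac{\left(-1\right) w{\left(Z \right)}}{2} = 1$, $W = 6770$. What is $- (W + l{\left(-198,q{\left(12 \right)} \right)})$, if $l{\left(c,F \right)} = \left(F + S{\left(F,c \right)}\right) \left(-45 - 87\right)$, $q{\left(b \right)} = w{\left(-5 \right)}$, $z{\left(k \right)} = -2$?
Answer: $-7034$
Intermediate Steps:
$w{\left(Z \right)} = -2$ ($w{\left(Z \right)} = \left(-2\right) 1 = -2$)
$q{\left(b \right)} = -2$
$S{\left(D,R \right)} = 0$ ($S{\left(D,R \right)} = \frac{R \left(-2 + 2\right)}{3} = \frac{R 0}{3} = \frac{1}{3} \cdot 0 = 0$)
$l{\left(c,F \right)} = - 132 F$ ($l{\left(c,F \right)} = \left(F + 0\right) \left(-45 - 87\right) = F \left(-132\right) = - 132 F$)
$- (W + l{\left(-198,q{\left(12 \right)} \right)}) = - (6770 - -264) = - (6770 + 264) = \left(-1\right) 7034 = -7034$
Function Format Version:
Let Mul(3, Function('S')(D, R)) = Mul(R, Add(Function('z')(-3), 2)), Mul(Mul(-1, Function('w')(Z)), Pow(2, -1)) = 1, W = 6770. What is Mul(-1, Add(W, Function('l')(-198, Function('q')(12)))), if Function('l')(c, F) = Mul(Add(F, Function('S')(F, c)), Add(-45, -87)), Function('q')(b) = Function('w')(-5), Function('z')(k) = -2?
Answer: -7034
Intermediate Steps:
Function('w')(Z) = -2 (Function('w')(Z) = Mul(-2, 1) = -2)
Function('q')(b) = -2
Function('S')(D, R) = 0 (Function('S')(D, R) = Mul(Rational(1, 3), Mul(R, Add(-2, 2))) = Mul(Rational(1, 3), Mul(R, 0)) = Mul(Rational(1, 3), 0) = 0)
Function('l')(c, F) = Mul(-132, F) (Function('l')(c, F) = Mul(Add(F, 0), Add(-45, -87)) = Mul(F, -132) = Mul(-132, F))
Mul(-1, Add(W, Function('l')(-198, Function('q')(12)))) = Mul(-1, Add(6770, Mul(-132, -2))) = Mul(-1, Add(6770, 264)) = Mul(-1, 7034) = -7034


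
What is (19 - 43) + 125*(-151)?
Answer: -18899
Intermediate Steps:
(19 - 43) + 125*(-151) = -24 - 18875 = -18899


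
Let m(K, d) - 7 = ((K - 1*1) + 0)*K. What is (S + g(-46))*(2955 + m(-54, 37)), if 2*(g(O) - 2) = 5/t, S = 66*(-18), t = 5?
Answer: -7032386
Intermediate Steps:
S = -1188
g(O) = 5/2 (g(O) = 2 + (5/5)/2 = 2 + (5*(⅕))/2 = 2 + (½)*1 = 2 + ½ = 5/2)
m(K, d) = 7 + K*(-1 + K) (m(K, d) = 7 + ((K - 1*1) + 0)*K = 7 + ((K - 1) + 0)*K = 7 + ((-1 + K) + 0)*K = 7 + (-1 + K)*K = 7 + K*(-1 + K))
(S + g(-46))*(2955 + m(-54, 37)) = (-1188 + 5/2)*(2955 + (7 + (-54)² - 1*(-54))) = -2371*(2955 + (7 + 2916 + 54))/2 = -2371*(2955 + 2977)/2 = -2371/2*5932 = -7032386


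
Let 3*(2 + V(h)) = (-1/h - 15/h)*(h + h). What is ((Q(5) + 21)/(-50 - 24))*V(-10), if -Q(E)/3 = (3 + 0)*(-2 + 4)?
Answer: 19/37 ≈ 0.51351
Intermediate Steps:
Q(E) = -18 (Q(E) = -3*(3 + 0)*(-2 + 4) = -9*2 = -3*6 = -18)
V(h) = -38/3 (V(h) = -2 + ((-1/h - 15/h)*(h + h))/3 = -2 + ((-16/h)*(2*h))/3 = -2 + (⅓)*(-32) = -2 - 32/3 = -38/3)
((Q(5) + 21)/(-50 - 24))*V(-10) = ((-18 + 21)/(-50 - 24))*(-38/3) = (3/(-74))*(-38/3) = (3*(-1/74))*(-38/3) = -3/74*(-38/3) = 19/37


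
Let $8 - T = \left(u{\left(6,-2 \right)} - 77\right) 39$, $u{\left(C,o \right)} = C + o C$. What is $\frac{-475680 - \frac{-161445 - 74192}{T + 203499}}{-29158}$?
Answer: $\frac{98343750283}{6028241552} \approx 16.314$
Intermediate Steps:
$u{\left(C,o \right)} = C + C o$
$T = 3245$ ($T = 8 - \left(6 \left(1 - 2\right) - 77\right) 39 = 8 - \left(6 \left(-1\right) - 77\right) 39 = 8 - \left(-6 - 77\right) 39 = 8 - \left(-83\right) 39 = 8 - -3237 = 8 + 3237 = 3245$)
$\frac{-475680 - \frac{-161445 - 74192}{T + 203499}}{-29158} = \frac{-475680 - \frac{-161445 - 74192}{3245 + 203499}}{-29158} = \left(-475680 - - \frac{235637}{206744}\right) \left(- \frac{1}{29158}\right) = \left(-475680 + \frac{235637}{206744}\right) \left(- \frac{1}{29158}\right) = \left(- \frac{98343750283}{206744}\right) \left(- \frac{1}{29158}\right) = \frac{98343750283}{6028241552}$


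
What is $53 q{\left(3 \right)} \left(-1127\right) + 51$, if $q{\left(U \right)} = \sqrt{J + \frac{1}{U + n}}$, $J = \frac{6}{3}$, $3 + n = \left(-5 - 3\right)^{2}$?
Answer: $51 - \frac{59731 \sqrt{129}}{8} \approx -84751.0$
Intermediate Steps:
$n = 61$ ($n = -3 + \left(-5 - 3\right)^{2} = -3 + \left(-8\right)^{2} = -3 + 64 = 61$)
$J = 2$ ($J = 6 \cdot \frac{1}{3} = 2$)
$q{\left(U \right)} = \sqrt{2 + \frac{1}{61 + U}}$ ($q{\left(U \right)} = \sqrt{2 + \frac{1}{U + 61}} = \sqrt{2 + \frac{1}{61 + U}}$)
$53 q{\left(3 \right)} \left(-1127\right) + 51 = 53 \sqrt{\frac{123 + 2 \cdot 3}{61 + 3}} \left(-1127\right) + 51 = 53 \sqrt{\frac{123 + 6}{64}} \left(-1127\right) + 51 = 53 \sqrt{\frac{1}{64} \cdot 129} \left(-1127\right) + 51 = 53 \sqrt{\frac{129}{64}} \left(-1127\right) + 51 = 53 \frac{\sqrt{129}}{8} \left(-1127\right) + 51 = \frac{53 \sqrt{129}}{8} \left(-1127\right) + 51 = - \frac{59731 \sqrt{129}}{8} + 51 = 51 - \frac{59731 \sqrt{129}}{8}$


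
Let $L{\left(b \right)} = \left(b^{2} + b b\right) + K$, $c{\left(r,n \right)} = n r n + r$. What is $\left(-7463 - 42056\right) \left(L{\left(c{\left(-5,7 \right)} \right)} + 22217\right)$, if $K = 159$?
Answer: $-7297912144$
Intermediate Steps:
$c{\left(r,n \right)} = r + r n^{2}$ ($c{\left(r,n \right)} = r n^{2} + r = r + r n^{2}$)
$L{\left(b \right)} = 159 + 2 b^{2}$ ($L{\left(b \right)} = \left(b^{2} + b b\right) + 159 = \left(b^{2} + b^{2}\right) + 159 = 2 b^{2} + 159 = 159 + 2 b^{2}$)
$\left(-7463 - 42056\right) \left(L{\left(c{\left(-5,7 \right)} \right)} + 22217\right) = \left(-7463 - 42056\right) \left(\left(159 + 2 \left(- 5 \left(1 + 7^{2}\right)\right)^{2}\right) + 22217\right) = - 49519 \left(\left(159 + 2 \left(- 5 \left(1 + 49\right)\right)^{2}\right) + 22217\right) = - 49519 \left(\left(159 + 2 \left(\left(-5\right) 50\right)^{2}\right) + 22217\right) = - 49519 \left(\left(159 + 2 \left(-250\right)^{2}\right) + 22217\right) = - 49519 \left(\left(159 + 2 \cdot 62500\right) + 22217\right) = - 49519 \left(\left(159 + 125000\right) + 22217\right) = - 49519 \left(125159 + 22217\right) = \left(-49519\right) 147376 = -7297912144$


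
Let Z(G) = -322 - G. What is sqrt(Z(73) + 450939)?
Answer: 4*sqrt(28159) ≈ 671.23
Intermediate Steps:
sqrt(Z(73) + 450939) = sqrt((-322 - 1*73) + 450939) = sqrt((-322 - 73) + 450939) = sqrt(-395 + 450939) = sqrt(450544) = 4*sqrt(28159)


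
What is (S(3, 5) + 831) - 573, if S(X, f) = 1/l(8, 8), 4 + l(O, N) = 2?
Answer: 515/2 ≈ 257.50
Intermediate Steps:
l(O, N) = -2 (l(O, N) = -4 + 2 = -2)
S(X, f) = -½ (S(X, f) = 1/(-2) = -½)
(S(3, 5) + 831) - 573 = (-½ + 831) - 573 = 1661/2 - 573 = 515/2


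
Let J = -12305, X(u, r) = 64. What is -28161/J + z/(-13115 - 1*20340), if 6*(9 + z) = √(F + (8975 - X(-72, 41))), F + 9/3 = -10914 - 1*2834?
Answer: 37689480/16466551 - 11*I*√10/100365 ≈ 2.2889 - 0.00034659*I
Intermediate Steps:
F = -13751 (F = -3 + (-10914 - 1*2834) = -3 + (-10914 - 2834) = -3 - 13748 = -13751)
z = -9 + 11*I*√10/3 (z = -9 + √(-13751 + (8975 - 1*64))/6 = -9 + √(-13751 + (8975 - 64))/6 = -9 + √(-13751 + 8911)/6 = -9 + √(-4840)/6 = -9 + (22*I*√10)/6 = -9 + 11*I*√10/3 ≈ -9.0 + 11.595*I)
-28161/J + z/(-13115 - 1*20340) = -28161/(-12305) + (-9 + 11*I*√10/3)/(-13115 - 1*20340) = -28161*(-1/12305) + (-9 + 11*I*√10/3)/(-13115 - 20340) = 28161/12305 + (-9 + 11*I*√10/3)/(-33455) = 28161/12305 + (-9 + 11*I*√10/3)*(-1/33455) = 28161/12305 + (9/33455 - 11*I*√10/100365) = 37689480/16466551 - 11*I*√10/100365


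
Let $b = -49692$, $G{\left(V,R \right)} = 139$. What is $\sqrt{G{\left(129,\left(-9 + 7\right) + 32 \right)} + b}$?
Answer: $i \sqrt{49553} \approx 222.6 i$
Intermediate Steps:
$\sqrt{G{\left(129,\left(-9 + 7\right) + 32 \right)} + b} = \sqrt{139 - 49692} = \sqrt{-49553} = i \sqrt{49553}$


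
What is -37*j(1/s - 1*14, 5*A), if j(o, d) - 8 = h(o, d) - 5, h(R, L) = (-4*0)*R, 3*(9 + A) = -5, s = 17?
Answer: -111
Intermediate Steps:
A = -32/3 (A = -9 + (⅓)*(-5) = -9 - 5/3 = -32/3 ≈ -10.667)
h(R, L) = 0 (h(R, L) = 0*R = 0)
j(o, d) = 3 (j(o, d) = 8 + (0 - 5) = 8 - 5 = 3)
-37*j(1/s - 1*14, 5*A) = -37*3 = -111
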